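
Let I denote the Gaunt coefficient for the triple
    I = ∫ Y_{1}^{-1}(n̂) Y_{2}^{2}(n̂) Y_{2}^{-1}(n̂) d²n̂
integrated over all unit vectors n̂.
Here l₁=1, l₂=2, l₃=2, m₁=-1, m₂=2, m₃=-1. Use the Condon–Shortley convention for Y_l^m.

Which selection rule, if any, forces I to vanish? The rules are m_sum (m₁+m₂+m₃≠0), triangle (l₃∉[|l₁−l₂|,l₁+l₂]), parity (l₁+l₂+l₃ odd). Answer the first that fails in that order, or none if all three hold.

m₁+m₂+m₃ = -1 + 2 − 1 = 0  ✓
triangle: |1−2|=1 ≤ l₃=2 ≤ 1+2=3  ✓
parity: l₁+l₂+l₃ = 5 is odd  ✗

parity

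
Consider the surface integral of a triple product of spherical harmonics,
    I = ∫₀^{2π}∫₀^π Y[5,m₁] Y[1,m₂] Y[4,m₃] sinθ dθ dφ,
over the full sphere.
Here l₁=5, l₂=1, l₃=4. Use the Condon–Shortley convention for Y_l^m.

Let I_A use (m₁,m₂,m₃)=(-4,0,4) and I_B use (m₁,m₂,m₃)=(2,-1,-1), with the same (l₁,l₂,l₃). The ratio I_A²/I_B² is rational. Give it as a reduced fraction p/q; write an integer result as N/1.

l's match ⇒ only the (l;m) 3-j factors differ between A and B.
A: triangle coeff Δ(5,1,4) = 1/495; Σ_t [1,1]: t=1:−1/40320 = -1/40320; (3j)²=1/55 [(5 1 4; -4 0 4)], sign=-1
B: triangle coeff Δ(5,1,4) = 1/495; Σ_t [0,0]: t=0:+1/1440 = 1/1440; (3j)²=7/165 [(5 1 4; 2 -1 -1)], sign=-1
I_A²/I_B² = (1/55)/(7/165) = 3/7

3/7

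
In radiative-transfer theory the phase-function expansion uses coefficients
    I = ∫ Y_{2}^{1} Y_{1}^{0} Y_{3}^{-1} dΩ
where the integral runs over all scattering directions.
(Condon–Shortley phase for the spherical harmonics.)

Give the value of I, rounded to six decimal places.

-0.233597

m-sum 0 ✓  L=6 even ✓  1≤3≤3 ✓
Π(2lᵢ+1) = 5×3×7 = 105
triangle coeff Δ(2,1,3) = 1/105
Σ_t [0,0]: t=0:+1/4 = 1/4
(3j)²=3/35 [(2 1 3; 0 0 0)], sign=-1
Σ_t [0,0]: t=0:+1/6 = 1/6
(3j)²=8/105 [(2 1 3; 1 0 -1)], sign=+1
⇒ 4πI² = 24/35
I = (-1)√(24/35/(4π)) = -0.23359668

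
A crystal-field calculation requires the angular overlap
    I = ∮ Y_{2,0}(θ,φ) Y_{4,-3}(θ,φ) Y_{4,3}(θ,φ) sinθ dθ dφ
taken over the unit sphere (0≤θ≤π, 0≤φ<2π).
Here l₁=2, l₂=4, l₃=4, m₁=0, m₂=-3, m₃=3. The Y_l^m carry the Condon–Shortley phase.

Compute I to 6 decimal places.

Rules hold: Σm=0, L=10 even, 2≤4≤6.
N = 5·9·9 = 405
Δ = 2!·2!·6!/11! = 1/13860
Racah Σ t=0..2: t=0:+1/192 t=1:−1/36 t=2:+1/192 = -5/288
⇒ 3j(2 4 4; 0 0 0)² = 20/693, sgn -1
Racah Σ t=0..1: t=0:+1/480 t=1:−1/720 = 1/1440
⇒ 3j(2 4 4; 0 -3 3)² = 7/1980, sgn -1
4πI² = N·(3j₀)²·(3jₘ)² = 5/121
I = +1·√(0.0413223/4π) = 0.05734392

0.057344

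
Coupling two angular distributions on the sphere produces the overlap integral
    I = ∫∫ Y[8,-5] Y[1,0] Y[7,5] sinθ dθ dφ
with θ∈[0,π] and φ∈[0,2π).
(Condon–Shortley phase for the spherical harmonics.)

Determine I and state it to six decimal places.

Checks pass: Σm=0; 16 even; l₃=7∈[7,9].
(2·8+1)(2·1+1)(2·7+1) = 765
Δ: 2! 14! 0! / 17! → 1/2040
sum: t=1:−1/25401600 = -1/25401600
3j²(8 1 7; 0 0 0) = Δ·Π!·Σ² = 8/255  (sign +1)
sum: t=1:−1/958003200 = -1/958003200
3j²(8 1 7; -5 0 5) = Δ·Π!·Σ² = 13/680  (sign -1)
combine: 4πI² = 765·8/255·13/680 = 39/85
take √, sign -1: I = -0.19108118

-0.191081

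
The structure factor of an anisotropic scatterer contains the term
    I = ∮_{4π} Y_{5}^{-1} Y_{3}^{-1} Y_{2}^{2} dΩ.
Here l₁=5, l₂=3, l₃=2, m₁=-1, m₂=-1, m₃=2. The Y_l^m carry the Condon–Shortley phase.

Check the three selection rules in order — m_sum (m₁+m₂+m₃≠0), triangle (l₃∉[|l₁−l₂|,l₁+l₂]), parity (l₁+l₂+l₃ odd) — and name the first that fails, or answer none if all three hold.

m₁+m₂+m₃ = -1 − 1 + 2 = 0  ✓
triangle: |5−3|=2 ≤ l₃=2 ≤ 5+3=8  ✓
parity: l₁+l₂+l₃ = 10 is even  ✓

none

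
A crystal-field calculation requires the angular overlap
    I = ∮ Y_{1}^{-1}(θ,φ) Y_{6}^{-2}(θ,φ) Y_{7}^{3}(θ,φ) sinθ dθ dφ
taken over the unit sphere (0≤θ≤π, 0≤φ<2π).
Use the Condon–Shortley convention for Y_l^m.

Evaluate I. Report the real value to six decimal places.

Rules hold: Σm=0, L=14 even, 5≤7≤7.
N = 3·13·15 = 585
Δ = 0!·2!·12!/15! = 1/1365
Racah Σ t=0..0: t=0:+1/518400 = 1/518400
⇒ 3j(1 6 7; 0 0 0)² = 7/195, sgn -1
Racah Σ t=0..0: t=0:+1/1935360 = 1/1935360
⇒ 3j(1 6 7; -1 -2 3)² = 3/91, sgn +1
4πI² = N·(3j₀)²·(3jₘ)² = 9/13
I = -1·√(0.692308/4π) = -0.23471705

-0.234717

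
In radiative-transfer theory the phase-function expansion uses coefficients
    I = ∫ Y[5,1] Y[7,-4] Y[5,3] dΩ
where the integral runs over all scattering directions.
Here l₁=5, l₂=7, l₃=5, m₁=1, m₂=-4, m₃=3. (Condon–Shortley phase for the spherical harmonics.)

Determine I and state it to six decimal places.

L=17 odd ⇒ parity kills the (l;000) factor ⇒ I = 0

0.000000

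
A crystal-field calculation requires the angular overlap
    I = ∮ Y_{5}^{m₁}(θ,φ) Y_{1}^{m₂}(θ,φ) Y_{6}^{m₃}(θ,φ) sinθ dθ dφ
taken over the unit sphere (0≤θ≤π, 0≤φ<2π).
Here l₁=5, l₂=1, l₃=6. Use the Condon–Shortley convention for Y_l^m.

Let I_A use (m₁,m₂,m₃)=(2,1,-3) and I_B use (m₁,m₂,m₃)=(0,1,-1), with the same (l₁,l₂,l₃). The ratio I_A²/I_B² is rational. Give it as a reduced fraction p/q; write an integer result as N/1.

12/7

l's match ⇒ only the (l;m) 3-j factors differ between A and B.
A: triangle coeff Δ(5,1,6) = 1/858; Σ_t [0,0]: t=0:+1/60480 = 1/60480; (3j)²=6/143 [(5 1 6; 2 1 -3)], sign=-1
B: triangle coeff Δ(5,1,6) = 1/858; Σ_t [0,0]: t=0:+1/28800 = 1/28800; (3j)²=7/286 [(5 1 6; 0 1 -1)], sign=-1
I_A²/I_B² = (6/143)/(7/286) = 12/7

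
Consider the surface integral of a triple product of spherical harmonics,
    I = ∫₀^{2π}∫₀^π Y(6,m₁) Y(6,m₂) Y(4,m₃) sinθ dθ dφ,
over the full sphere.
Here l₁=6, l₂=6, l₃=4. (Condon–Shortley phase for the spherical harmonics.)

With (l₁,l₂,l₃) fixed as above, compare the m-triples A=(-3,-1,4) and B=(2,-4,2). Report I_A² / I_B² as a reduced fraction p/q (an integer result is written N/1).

Same 6,6,4: normalisation and zero-m 3j drop out of the ratio.
A: Δ: 8! 4! 4! / 17! → 1/15315300; sum: t=5:−1/414720 = -1/414720; 3j²(6 6 4; -3 -1 4) = Δ·Π!·Σ² = 49/2431  (sign -1)
B: Δ: 8! 4! 4! / 17! → 1/15315300; sum: t=0:+1/3870720 t=1:−1/181440 t=2:+1/138240 = 23/11612160; 3j²(6 6 4; 2 -4 2) = Δ·Π!·Σ² = 529/204204  (sign +1)
I_A²/I_B² = (49/2431)/(529/204204) = 4116/529

4116/529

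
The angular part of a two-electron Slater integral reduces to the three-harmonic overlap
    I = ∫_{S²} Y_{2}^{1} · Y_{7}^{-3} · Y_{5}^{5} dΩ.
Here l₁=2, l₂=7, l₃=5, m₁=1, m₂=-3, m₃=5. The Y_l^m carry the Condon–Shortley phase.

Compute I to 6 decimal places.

0.000000

1 − 3 + 5 = 3 ≠ 0: azimuthal integral kills it; I = 0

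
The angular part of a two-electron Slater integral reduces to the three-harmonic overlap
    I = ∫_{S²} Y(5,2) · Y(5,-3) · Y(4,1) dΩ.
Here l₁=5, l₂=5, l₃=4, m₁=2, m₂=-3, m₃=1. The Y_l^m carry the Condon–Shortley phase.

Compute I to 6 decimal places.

Checks pass: Σm=0; 14 even; l₃=4∈[0,10].
(2·5+1)(2·5+1)(2·4+1) = 1089
Δ: 6! 4! 4! / 15! → 1/3153150
sum: t=1:−1/69120 t=2:+1/1728 t=3:−1/576 t=4:+1/1728 t=5:−1/69120 = -7/11520
3j²(5 5 4; 0 0 0) = Δ·Π!·Σ² = 2/143  (sign -1)
sum: t=0:+1/17280 t=1:−1/2880 t=2:+1/6912 = -1/6912
3j²(5 5 4; 2 -3 1) = Δ·Π!·Σ² = 5/429  (sign +1)
combine: 4πI² = 1089·2/143·5/429 = 30/169
take √, sign -1: I = -0.11885360

-0.118854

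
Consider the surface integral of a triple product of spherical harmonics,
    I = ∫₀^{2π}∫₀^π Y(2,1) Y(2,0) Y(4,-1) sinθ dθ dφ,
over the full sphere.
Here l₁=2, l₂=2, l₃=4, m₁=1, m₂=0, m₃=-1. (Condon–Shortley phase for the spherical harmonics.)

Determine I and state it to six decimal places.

-0.220728

m-sum 0 ✓  L=8 even ✓  0≤4≤4 ✓
Π(2lᵢ+1) = 5×5×9 = 225
triangle coeff Δ(2,2,4) = 1/630
Σ_t [0,0]: t=0:+1/16 = 1/16
(3j)²=2/35 [(2 2 4; 0 0 0)], sign=+1
Σ_t [0,0]: t=0:+1/24 = 1/24
(3j)²=1/21 [(2 2 4; 1 0 -1)], sign=-1
⇒ 4πI² = 30/49
I = (-1)√(30/49/(4π)) = -0.22072812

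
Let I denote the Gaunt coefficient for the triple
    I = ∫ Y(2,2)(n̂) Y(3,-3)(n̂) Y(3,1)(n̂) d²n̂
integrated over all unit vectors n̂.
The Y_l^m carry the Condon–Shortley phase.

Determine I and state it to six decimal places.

0.132981

m-sum 0 ✓  L=8 even ✓  1≤3≤5 ✓
Π(2lᵢ+1) = 5×7×7 = 245
triangle coeff Δ(2,3,3) = 1/3780
Σ_t [0,2]: t=0:+1/24 t=1:−1/4 t=2:+1/24 = -1/6
(3j)²=4/105 [(2 3 3; 0 0 0)], sign=+1
Σ_t [0,0]: t=0:+1/96 = 1/96
(3j)²=1/42 [(2 3 3; 2 -3 1)], sign=+1
⇒ 4πI² = 2/9
I = (+1)√(2/9/(4π)) = 0.13298076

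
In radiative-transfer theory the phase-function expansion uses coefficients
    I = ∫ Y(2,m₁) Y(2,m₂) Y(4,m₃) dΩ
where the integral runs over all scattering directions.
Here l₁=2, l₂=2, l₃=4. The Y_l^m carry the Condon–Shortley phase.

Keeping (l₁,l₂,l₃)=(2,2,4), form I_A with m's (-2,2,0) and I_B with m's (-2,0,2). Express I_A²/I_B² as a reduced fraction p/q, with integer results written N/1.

1/15

Same 2,2,4: normalisation and zero-m 3j drop out of the ratio.
A: Δ: 0! 4! 4! / 9! → 1/630; sum: t=0:+1/576 = 1/576; 3j²(2 2 4; -2 2 0) = Δ·Π!·Σ² = 1/630  (sign +1)
B: Δ: 0! 4! 4! / 9! → 1/630; sum: t=0:+1/96 = 1/96; 3j²(2 2 4; -2 0 2) = Δ·Π!·Σ² = 1/42  (sign +1)
I_A²/I_B² = (1/630)/(1/42) = 1/15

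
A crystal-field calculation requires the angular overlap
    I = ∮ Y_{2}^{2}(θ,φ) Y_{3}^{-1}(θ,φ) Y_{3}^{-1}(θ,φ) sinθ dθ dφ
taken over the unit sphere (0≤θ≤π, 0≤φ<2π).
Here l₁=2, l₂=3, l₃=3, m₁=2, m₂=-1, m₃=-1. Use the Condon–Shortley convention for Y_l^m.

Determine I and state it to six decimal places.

0.206013

Checks pass: Σm=0; 8 even; l₃=3∈[1,5].
(2·2+1)(2·3+1)(2·3+1) = 245
Δ: 2! 2! 4! / 9! → 1/3780
sum: t=0:+1/24 t=1:−1/4 t=2:+1/24 = -1/6
3j²(2 3 3; 0 0 0) = Δ·Π!·Σ² = 4/105  (sign +1)
sum: t=0:+1/16 = 1/16
3j²(2 3 3; 2 -1 -1) = Δ·Π!·Σ² = 2/35  (sign +1)
combine: 4πI² = 245·4/105·2/35 = 8/15
take √, sign +1: I = 0.20601291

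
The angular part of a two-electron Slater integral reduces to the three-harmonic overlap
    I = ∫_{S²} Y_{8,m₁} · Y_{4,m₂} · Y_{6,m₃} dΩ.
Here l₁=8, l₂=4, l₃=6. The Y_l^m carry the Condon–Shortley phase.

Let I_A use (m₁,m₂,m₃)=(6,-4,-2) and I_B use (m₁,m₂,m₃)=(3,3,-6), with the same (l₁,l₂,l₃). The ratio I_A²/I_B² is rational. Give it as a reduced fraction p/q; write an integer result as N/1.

364/11

Shared (l₁,l₂,l₃)=(8,4,6): N and (l;000)² cancel in I_A²/I_B².
A: Δ = 6!·10!·2!/19! = 1/23279256; Racah Σ t=0..0: t=0:+1/116121600 = 1/116121600; ⇒ 3j(8 4 6; 6 -4 -2)² = 7/323, sgn +1
B: Δ = 6!·10!·2!/19! = 1/23279256; Racah Σ t=5..5: t=5:−1/870912000 = -1/870912000; ⇒ 3j(8 4 6; 3 3 -6)² = 11/16796, sgn -1
I_A²/I_B² = (7/323)/(11/16796) = 364/11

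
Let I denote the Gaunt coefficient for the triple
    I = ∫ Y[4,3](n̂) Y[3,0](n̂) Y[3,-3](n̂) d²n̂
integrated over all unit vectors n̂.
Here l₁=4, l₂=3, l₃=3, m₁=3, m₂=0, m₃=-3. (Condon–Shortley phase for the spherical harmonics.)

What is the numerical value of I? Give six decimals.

0.203551

Checks pass: Σm=0; 10 even; l₃=3∈[1,7].
(2·4+1)(2·3+1)(2·3+1) = 441
Δ: 4! 4! 2! / 11! → 1/34650
sum: t=1:−1/72 t=2:+1/16 t=3:−1/72 = 5/144
3j²(4 3 3; 0 0 0) = Δ·Π!·Σ² = 2/77  (sign -1)
sum: t=1:−1/288 = -1/288
3j²(4 3 3; 3 0 -3) = Δ·Π!·Σ² = 1/22  (sign -1)
combine: 4πI² = 441·2/77·1/22 = 63/121
take √, sign +1: I = 0.20355073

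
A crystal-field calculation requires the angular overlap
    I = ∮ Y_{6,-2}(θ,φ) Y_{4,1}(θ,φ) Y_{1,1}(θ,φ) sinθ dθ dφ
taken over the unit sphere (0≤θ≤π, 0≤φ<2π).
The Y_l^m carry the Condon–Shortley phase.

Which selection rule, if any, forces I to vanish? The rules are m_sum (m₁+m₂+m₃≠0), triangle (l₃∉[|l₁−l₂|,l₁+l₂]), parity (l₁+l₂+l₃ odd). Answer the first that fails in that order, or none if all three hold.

triangle

Σmᵢ = 0  ✓
l₃∈[|l₁−l₂|,l₁+l₂]=[2,10], have l₃=1  ✗
Σlᵢ = 11 ⇒ odd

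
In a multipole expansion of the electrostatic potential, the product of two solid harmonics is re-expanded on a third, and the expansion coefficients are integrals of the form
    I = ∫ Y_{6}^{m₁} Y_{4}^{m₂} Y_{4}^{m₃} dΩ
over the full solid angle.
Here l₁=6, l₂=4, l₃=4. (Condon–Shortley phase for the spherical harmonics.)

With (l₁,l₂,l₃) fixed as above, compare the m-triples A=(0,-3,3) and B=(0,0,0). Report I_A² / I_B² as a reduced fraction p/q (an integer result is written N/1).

Same 6,4,4: normalisation and zero-m 3j drop out of the ratio.
A: Δ: 6! 6! 2! / 15! → 1/1261260; sum: t=0:+1/518400 t=1:−1/28800 = -17/518400; 3j²(6 4 4; 0 -3 3) = Δ·Π!·Σ² = 289/25740  (sign +1)
B: Δ: 6! 6! 2! / 15! → 1/1261260; sum: t=2:+1/4608 t=3:−1/1296 t=4:+1/4608 = -7/20736; 3j²(6 4 4; 0 0 0) = Δ·Π!·Σ² = 20/1287  (sign -1)
I_A²/I_B² = (289/25740)/(20/1287) = 289/400

289/400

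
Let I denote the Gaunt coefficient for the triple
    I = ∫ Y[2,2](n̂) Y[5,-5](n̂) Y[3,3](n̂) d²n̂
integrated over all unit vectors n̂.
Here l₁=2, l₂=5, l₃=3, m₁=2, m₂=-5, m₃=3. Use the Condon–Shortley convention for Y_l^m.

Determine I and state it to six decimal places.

m-sum 0 ✓  L=10 even ✓  3≤3≤7 ✓
Π(2lᵢ+1) = 5×11×7 = 385
triangle coeff Δ(2,5,3) = 1/2310
Σ_t [2,2]: t=2:+1/144 = 1/144
(3j)²=10/231 [(2 5 3; 0 0 0)], sign=-1
Σ_t [0,0]: t=0:+1/17280 = 1/17280
(3j)²=1/11 [(2 5 3; 2 -5 3)], sign=+1
⇒ 4πI² = 50/33
I = (-1)√(50/33/(4π)) = -0.34723469

-0.347235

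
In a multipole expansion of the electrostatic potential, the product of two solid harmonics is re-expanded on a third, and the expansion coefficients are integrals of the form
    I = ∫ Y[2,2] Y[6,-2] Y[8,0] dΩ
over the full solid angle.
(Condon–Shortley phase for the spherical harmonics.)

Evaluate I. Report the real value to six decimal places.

m-sum 0 ✓  L=16 even ✓  4≤8≤8 ✓
Π(2lᵢ+1) = 5×13×17 = 1105
triangle coeff Δ(2,6,8) = 1/30940
Σ_t [0,0]: t=0:+1/2073600 = 1/2073600
(3j)²=28/1105 [(2 6 8; 0 0 0)], sign=+1
Σ_t [0,0]: t=0:+1/23224320 = 1/23224320
(3j)²=1/442 [(2 6 8; 2 -2 0)], sign=+1
⇒ 4πI² = 14/221
I = (+1)√(14/221/(4π)) = 0.07100075

0.071001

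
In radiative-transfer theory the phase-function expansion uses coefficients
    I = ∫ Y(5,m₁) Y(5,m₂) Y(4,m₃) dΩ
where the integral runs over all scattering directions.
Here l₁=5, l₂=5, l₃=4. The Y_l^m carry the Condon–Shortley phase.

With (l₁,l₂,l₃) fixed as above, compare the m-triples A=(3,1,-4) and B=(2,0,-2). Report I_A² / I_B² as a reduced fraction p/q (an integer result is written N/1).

20/7

Shared (l₁,l₂,l₃)=(5,5,4): N and (l;000)² cancel in I_A²/I_B².
A: Δ = 6!·4!·4!/15! = 1/3153150; Racah Σ t=2..2: t=2:+1/27648 = 1/27648; ⇒ 3j(5 5 4; 3 1 -4)² = 10/429, sgn +1
B: Δ = 6!·4!·4!/15! = 1/3153150; Racah Σ t=1..3: t=1:−1/11520 t=2:+1/1728 t=3:−1/3456 = 7/34560; ⇒ 3j(5 5 4; 2 0 -2)² = 7/858, sgn +1
I_A²/I_B² = (10/429)/(7/858) = 20/7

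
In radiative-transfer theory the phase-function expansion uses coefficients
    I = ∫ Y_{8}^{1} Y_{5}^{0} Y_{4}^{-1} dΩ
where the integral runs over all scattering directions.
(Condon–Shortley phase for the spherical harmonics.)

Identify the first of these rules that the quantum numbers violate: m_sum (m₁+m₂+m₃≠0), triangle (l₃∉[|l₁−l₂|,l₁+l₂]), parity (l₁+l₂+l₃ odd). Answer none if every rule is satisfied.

m₁+m₂+m₃ = 1 + 0 − 1 = 0  ✓
triangle: |8−5|=3 ≤ l₃=4 ≤ 8+5=13  ✓
parity: l₁+l₂+l₃ = 17 is odd  ✗

parity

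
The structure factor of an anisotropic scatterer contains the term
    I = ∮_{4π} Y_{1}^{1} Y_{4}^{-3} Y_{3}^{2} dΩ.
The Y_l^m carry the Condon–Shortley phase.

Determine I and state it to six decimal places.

-0.282095

Checks pass: Σm=0; 8 even; l₃=3∈[3,5].
(2·1+1)(2·4+1)(2·3+1) = 189
Δ: 2! 0! 6! / 9! → 1/252
sum: t=1:−1/36 = -1/36
3j²(1 4 3; 0 0 0) = Δ·Π!·Σ² = 4/63  (sign +1)
sum: t=0:+1/240 = 1/240
3j²(1 4 3; 1 -3 2) = Δ·Π!·Σ² = 1/12  (sign -1)
combine: 4πI² = 189·4/63·1/12 = 1/1
take √, sign -1: I = -0.28209479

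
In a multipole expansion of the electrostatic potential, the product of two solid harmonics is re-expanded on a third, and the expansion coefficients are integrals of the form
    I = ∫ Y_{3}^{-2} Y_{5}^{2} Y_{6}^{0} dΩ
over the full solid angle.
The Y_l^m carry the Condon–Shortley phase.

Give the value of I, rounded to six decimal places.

Rules hold: Σm=0, L=14 even, 2≤6≤8.
N = 7·11·13 = 1001
Δ = 2!·4!·8!/15! = 1/675675
Racah Σ t=0..2: t=0:+1/8640 t=1:−1/2304 t=2:+1/8640 = -7/34560
⇒ 3j(3 5 6; 0 0 0)² = 7/429, sgn -1
Racah Σ t=1..2: t=1:−1/34560 t=2:+1/8640 = 1/11520
⇒ 3j(3 5 6; -2 2 0)² = 3/143, sgn +1
4πI² = N·(3j₀)²·(3jₘ)² = 49/143
I = -1·√(0.342657/4π) = -0.16512966

-0.165130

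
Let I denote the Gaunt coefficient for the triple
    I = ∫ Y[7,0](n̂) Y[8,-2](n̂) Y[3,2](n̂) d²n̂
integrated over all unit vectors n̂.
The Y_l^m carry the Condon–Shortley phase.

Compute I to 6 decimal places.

m-sum 0 ✓  L=18 even ✓  1≤3≤15 ✓
Π(2lᵢ+1) = 15×17×7 = 1785
triangle coeff Δ(7,8,3) = 1/5290740
Σ_t [5,7]: t=5:−1/7257600 t=6:+1/2073600 t=7:−1/7257600 = 1/4838400
(3j)²=252/20995 [(7 8 3; 0 0 0)], sign=-1
Σ_t [5,6]: t=5:−1/7257600 t=6:+1/12441600 = -1/17418240
(3j)²=125/25194 [(7 8 3; 0 -2 2)], sign=+1
⇒ 4πI² = 110250/1037153
I = (-1)√(110250/1037153/(4π)) = -0.09197355

-0.091974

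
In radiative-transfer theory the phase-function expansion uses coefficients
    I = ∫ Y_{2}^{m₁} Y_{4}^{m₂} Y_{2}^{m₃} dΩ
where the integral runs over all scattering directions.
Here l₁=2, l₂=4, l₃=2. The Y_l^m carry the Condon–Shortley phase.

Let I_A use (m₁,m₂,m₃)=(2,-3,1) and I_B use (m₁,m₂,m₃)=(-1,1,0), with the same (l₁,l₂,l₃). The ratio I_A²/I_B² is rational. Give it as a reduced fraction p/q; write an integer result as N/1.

Same 2,4,2: normalisation and zero-m 3j drop out of the ratio.
A: Δ: 4! 0! 4! / 9! → 1/630; sum: t=0:+1/144 = 1/144; 3j²(2 4 2; 2 -3 1) = Δ·Π!·Σ² = 1/18  (sign -1)
B: Δ: 4! 0! 4! / 9! → 1/630; sum: t=3:−1/24 = -1/24; 3j²(2 4 2; -1 1 0) = Δ·Π!·Σ² = 1/21  (sign -1)
I_A²/I_B² = (1/18)/(1/21) = 7/6

7/6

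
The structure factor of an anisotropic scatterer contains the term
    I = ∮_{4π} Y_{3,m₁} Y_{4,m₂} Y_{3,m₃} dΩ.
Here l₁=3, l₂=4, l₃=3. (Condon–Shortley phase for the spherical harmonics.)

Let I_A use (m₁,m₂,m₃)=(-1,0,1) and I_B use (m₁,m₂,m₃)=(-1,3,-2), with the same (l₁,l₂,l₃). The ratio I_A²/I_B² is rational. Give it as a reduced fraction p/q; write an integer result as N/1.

Same 3,4,3: normalisation and zero-m 3j drop out of the ratio.
A: Δ: 4! 2! 4! / 11! → 1/34650; sum: t=2:+1/32 t=3:−1/36 t=4:+1/1152 = 5/1152; 3j²(3 4 3; -1 0 1) = Δ·Π!·Σ² = 1/1386  (sign +1)
B: Δ: 4! 2! 4! / 11! → 1/34650; sum: t=3:−1/144 t=4:+1/288 = -1/288; 3j²(3 4 3; -1 3 -2) = Δ·Π!·Σ² = 1/99  (sign +1)
I_A²/I_B² = (1/1386)/(1/99) = 1/14

1/14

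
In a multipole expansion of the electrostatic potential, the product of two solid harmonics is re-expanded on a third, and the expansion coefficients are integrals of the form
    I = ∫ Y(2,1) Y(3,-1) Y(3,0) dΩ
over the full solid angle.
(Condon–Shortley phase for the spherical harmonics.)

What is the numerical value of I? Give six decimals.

-0.059471

m-sum 0 ✓  L=8 even ✓  1≤3≤5 ✓
Π(2lᵢ+1) = 5×7×7 = 245
triangle coeff Δ(2,3,3) = 1/3780
Σ_t [0,2]: t=0:+1/24 t=1:−1/4 t=2:+1/24 = -1/6
(3j)²=4/105 [(2 3 3; 0 0 0)], sign=+1
Σ_t [0,1]: t=0:+1/8 t=1:−1/12 = 1/24
(3j)²=1/210 [(2 3 3; 1 -1 0)], sign=-1
⇒ 4πI² = 2/45
I = (-1)√(2/45/(4π)) = -0.05947080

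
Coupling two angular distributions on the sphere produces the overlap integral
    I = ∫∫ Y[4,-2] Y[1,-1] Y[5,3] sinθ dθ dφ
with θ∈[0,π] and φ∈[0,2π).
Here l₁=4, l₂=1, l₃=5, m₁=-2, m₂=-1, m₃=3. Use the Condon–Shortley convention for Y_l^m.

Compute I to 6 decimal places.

-0.259847

Checks pass: Σm=0; 10 even; l₃=5∈[3,5].
(2·4+1)(2·1+1)(2·5+1) = 297
Δ: 0! 8! 2! / 11! → 1/495
sum: t=0:+1/576 = 1/576
3j²(4 1 5; 0 0 0) = Δ·Π!·Σ² = 5/99  (sign -1)
sum: t=0:+1/2880 = 1/2880
3j²(4 1 5; -2 -1 3) = Δ·Π!·Σ² = 28/495  (sign +1)
combine: 4πI² = 297·5/99·28/495 = 28/33
take √, sign -1: I = -0.25984664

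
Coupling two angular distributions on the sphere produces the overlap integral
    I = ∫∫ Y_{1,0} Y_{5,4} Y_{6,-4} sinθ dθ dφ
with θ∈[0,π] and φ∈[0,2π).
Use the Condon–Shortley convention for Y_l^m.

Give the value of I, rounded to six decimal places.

m-sum 0 ✓  L=12 even ✓  4≤6≤6 ✓
Π(2lᵢ+1) = 3×11×13 = 429
triangle coeff Δ(1,5,6) = 1/858
Σ_t [0,0]: t=0:+1/14400 = 1/14400
(3j)²=6/143 [(1 5 6; 0 0 0)], sign=+1
Σ_t [0,0]: t=0:+1/362880 = 1/362880
(3j)²=10/429 [(1 5 6; 0 4 -4)], sign=+1
⇒ 4πI² = 60/143
I = (+1)√(60/143/(4π)) = 0.18272698

0.182727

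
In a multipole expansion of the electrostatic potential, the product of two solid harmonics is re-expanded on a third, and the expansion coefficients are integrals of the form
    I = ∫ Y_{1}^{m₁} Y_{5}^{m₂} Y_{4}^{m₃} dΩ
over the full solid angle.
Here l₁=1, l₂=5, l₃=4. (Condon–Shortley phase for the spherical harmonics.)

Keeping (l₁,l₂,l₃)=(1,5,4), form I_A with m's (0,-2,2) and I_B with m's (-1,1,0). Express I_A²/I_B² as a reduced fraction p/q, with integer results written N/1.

Shared (l₁,l₂,l₃)=(1,5,4): N and (l;000)² cancel in I_A²/I_B².
A: Δ = 2!·0!·8!/11! = 1/495; Racah Σ t=1..1: t=1:−1/1440 = -1/1440; ⇒ 3j(1 5 4; 0 -2 2)² = 7/165, sgn -1
B: Δ = 2!·0!·8!/11! = 1/495; Racah Σ t=2..2: t=2:+1/1152 = 1/1152; ⇒ 3j(1 5 4; -1 1 0)² = 1/33, sgn +1
I_A²/I_B² = (7/165)/(1/33) = 7/5

7/5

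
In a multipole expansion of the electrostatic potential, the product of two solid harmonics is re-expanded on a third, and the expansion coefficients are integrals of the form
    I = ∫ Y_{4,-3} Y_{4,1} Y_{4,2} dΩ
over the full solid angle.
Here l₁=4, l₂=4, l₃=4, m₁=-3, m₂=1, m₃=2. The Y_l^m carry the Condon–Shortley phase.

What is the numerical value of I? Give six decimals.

m-sum 0 ✓  L=12 even ✓  0≤4≤8 ✓
Π(2lᵢ+1) = 9×9×9 = 729
triangle coeff Δ(4,4,4) = 1/450450
Σ_t [0,4]: t=0:+1/13824 t=1:−1/216 t=2:+1/64 t=3:−1/216 t=4:+1/13824 = 5/768
(3j)²=18/1001 [(4 4 4; 0 0 0)], sign=+1
Σ_t [3,4]: t=3:−1/576 t=4:+1/864 = -1/1728
(3j)²=5/1287 [(4 4 4; -3 1 2)], sign=-1
⇒ 4πI² = 7290/143143
I = (-1)√(7290/143143/(4π)) = -0.06366105

-0.063661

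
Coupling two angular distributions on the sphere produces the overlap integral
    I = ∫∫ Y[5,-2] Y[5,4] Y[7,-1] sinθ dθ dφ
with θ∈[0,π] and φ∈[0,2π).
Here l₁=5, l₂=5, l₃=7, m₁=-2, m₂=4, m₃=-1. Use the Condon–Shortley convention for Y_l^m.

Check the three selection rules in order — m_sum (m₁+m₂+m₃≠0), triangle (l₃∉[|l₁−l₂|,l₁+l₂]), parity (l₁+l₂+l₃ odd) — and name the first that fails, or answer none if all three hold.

m_sum

Σmᵢ = 1  ✗
l₃∈[|l₁−l₂|,l₁+l₂]=[0,10], have l₃=7
Σlᵢ = 17 ⇒ odd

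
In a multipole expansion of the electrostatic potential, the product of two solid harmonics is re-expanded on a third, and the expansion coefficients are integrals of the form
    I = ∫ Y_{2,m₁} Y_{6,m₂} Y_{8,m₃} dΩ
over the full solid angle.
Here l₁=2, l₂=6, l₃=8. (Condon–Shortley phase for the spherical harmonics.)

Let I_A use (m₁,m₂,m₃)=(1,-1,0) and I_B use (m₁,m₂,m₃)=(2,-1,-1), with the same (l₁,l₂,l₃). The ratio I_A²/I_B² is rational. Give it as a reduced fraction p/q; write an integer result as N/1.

32/9

Shared (l₁,l₂,l₃)=(2,6,8): N and (l;000)² cancel in I_A²/I_B².
A: Δ = 0!·4!·12!/17! = 1/30940; Racah Σ t=0..0: t=0:+1/3628800 = 1/3628800; ⇒ 3j(2 6 8; 1 -1 0)² = 16/1105, sgn +1
B: Δ = 0!·4!·12!/17! = 1/30940; Racah Σ t=0..0: t=0:+1/14515200 = 1/14515200; ⇒ 3j(2 6 8; 2 -1 -1)² = 9/2210, sgn -1
I_A²/I_B² = (16/1105)/(9/2210) = 32/9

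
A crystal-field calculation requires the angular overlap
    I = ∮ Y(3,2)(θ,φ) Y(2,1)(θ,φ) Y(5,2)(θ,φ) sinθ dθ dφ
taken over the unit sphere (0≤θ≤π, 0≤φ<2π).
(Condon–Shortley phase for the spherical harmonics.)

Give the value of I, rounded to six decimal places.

0.000000

m-sum = 2 + 1 + 2 = 5 ≠ 0 ⇒ I = 0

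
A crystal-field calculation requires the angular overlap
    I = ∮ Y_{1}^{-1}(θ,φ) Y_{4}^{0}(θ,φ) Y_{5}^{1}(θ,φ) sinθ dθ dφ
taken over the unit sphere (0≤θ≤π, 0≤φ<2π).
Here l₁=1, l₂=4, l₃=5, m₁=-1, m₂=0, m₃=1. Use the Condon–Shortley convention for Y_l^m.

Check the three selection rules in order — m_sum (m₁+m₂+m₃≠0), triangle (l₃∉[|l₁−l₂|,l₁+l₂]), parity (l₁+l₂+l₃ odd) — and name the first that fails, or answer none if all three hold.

none

Σmᵢ = 0  ✓
l₃∈[|l₁−l₂|,l₁+l₂]=[3,5], have l₃=5  ✓
Σlᵢ = 10 ⇒ even  ✓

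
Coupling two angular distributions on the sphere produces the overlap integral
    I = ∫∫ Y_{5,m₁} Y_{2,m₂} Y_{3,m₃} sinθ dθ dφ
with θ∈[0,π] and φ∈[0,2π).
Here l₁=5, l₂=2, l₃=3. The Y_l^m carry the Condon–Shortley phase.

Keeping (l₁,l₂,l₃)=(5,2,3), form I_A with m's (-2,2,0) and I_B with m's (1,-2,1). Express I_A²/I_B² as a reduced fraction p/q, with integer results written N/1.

7/3

Shared (l₁,l₂,l₃)=(5,2,3): N and (l;000)² cancel in I_A²/I_B².
A: Δ = 4!·6!·0!/11! = 1/2310; Racah Σ t=4..4: t=4:+1/864 = 1/864; ⇒ 3j(5 2 3; -2 2 0)² = 1/66, sgn -1
B: Δ = 4!·6!·0!/11! = 1/2310; Racah Σ t=0..0: t=0:+1/1152 = 1/1152; ⇒ 3j(5 2 3; 1 -2 1)² = 1/154, sgn +1
I_A²/I_B² = (1/66)/(1/154) = 7/3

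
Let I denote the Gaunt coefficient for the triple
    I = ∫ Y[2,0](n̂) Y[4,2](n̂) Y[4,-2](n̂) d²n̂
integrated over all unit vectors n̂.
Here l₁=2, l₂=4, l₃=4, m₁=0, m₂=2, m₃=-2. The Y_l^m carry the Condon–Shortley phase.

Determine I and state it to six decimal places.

0.065536

m-sum 0 ✓  L=10 even ✓  2≤4≤6 ✓
Π(2lᵢ+1) = 5×9×9 = 405
triangle coeff Δ(2,4,4) = 1/13860
Σ_t [0,2]: t=0:+1/192 t=1:−1/36 t=2:+1/192 = -5/288
(3j)²=20/693 [(2 4 4; 0 0 0)], sign=-1
Σ_t [0,2]: t=0:+1/2880 t=1:−1/120 t=2:+1/192 = -1/360
(3j)²=16/3465 [(2 4 4; 0 2 -2)], sign=-1
⇒ 4πI² = 320/5929
I = (+1)√(320/5929/(4π)) = 0.06553591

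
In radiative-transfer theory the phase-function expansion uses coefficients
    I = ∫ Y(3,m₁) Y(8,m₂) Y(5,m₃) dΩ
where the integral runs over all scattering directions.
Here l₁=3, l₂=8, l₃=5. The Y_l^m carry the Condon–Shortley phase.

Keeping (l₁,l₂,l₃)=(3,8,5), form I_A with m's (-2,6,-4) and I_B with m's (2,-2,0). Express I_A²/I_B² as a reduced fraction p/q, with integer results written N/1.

Shared (l₁,l₂,l₃)=(3,8,5): N and (l;000)² cancel in I_A²/I_B².
A: Δ = 6!·0!·10!/17! = 1/136136; Racah Σ t=5..5: t=5:−1/43545600 = -1/43545600; ⇒ 3j(3 8 5; -2 6 -4)² = 1/34, sgn +1
B: Δ = 6!·0!·10!/17! = 1/136136; Racah Σ t=1..1: t=1:−1/1728000 = -1/1728000; ⇒ 3j(3 8 5; 2 -2 0)² = 27/2431, sgn +1
I_A²/I_B² = (1/34)/(27/2431) = 143/54

143/54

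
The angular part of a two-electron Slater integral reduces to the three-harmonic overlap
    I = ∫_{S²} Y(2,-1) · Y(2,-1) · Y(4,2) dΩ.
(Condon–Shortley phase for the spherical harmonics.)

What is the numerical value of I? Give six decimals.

0.254875

Rules hold: Σm=0, L=8 even, 0≤4≤4.
N = 5·5·9 = 225
Δ = 0!·4!·4!/9! = 1/630
Racah Σ t=0..0: t=0:+1/16 = 1/16
⇒ 3j(2 2 4; 0 0 0)² = 2/35, sgn +1
Racah Σ t=0..0: t=0:+1/36 = 1/36
⇒ 3j(2 2 4; -1 -1 2)² = 4/63, sgn +1
4πI² = N·(3j₀)²·(3jₘ)² = 40/49
I = +1·√(0.816327/4π) = 0.25487487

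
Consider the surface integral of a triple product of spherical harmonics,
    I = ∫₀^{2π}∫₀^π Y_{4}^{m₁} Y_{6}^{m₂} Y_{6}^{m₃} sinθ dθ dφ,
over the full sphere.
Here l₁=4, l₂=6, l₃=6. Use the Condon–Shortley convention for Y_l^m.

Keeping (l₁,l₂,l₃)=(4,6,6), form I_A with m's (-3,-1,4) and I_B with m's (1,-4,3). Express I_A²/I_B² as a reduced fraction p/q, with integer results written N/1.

Same 4,6,6: normalisation and zero-m 3j drop out of the ratio.
A: Δ: 4! 4! 8! / 17! → 1/15315300; sum: t=3:−1/207360 t=4:+1/725760 = -1/290304; 3j²(4 6 6; -3 -1 4) = Δ·Π!·Σ² = 125/7293  (sign -1)
B: Δ: 4! 4! 8! / 17! → 1/15315300; sum: t=0:+1/207360 t=1:−1/120960 t=2:+1/967680 = -1/414720; 3j²(4 6 6; 1 -4 3) = Δ·Π!·Σ² = 21/4862  (sign +1)
I_A²/I_B² = (125/7293)/(21/4862) = 250/63

250/63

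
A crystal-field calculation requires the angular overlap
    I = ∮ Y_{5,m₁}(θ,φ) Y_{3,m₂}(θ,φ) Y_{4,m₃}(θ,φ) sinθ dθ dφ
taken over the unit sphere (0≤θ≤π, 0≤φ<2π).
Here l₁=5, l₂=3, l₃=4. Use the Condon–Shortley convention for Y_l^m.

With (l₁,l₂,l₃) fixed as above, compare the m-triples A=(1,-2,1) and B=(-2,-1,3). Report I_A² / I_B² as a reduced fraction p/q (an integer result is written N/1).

Same 5,3,4: normalisation and zero-m 3j drop out of the ratio.
A: Δ: 4! 6! 2! / 13! → 1/180180; sum: t=0:+1/1152 t=1:−1/432 = -5/3456; 3j²(5 3 4; 1 -2 1) = Δ·Π!·Σ² = 625/36036  (sign +1)
B: Δ: 4! 6! 2! / 13! → 1/180180; sum: t=1:−1/4320 t=2:+1/960 = 7/8640; 3j²(5 3 4; -2 -1 3) = Δ·Π!·Σ² = 343/12870  (sign -1)
I_A²/I_B² = (625/36036)/(343/12870) = 3125/4802

3125/4802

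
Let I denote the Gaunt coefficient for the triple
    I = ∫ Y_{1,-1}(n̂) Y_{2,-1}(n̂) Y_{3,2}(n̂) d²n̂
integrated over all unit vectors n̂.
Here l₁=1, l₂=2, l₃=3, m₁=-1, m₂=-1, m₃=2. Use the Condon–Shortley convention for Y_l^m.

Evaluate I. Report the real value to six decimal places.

0.261169

Rules hold: Σm=0, L=6 even, 1≤3≤3.
N = 3·5·7 = 105
Δ = 0!·2!·4!/7! = 1/105
Racah Σ t=0..0: t=0:+1/4 = 1/4
⇒ 3j(1 2 3; 0 0 0)² = 3/35, sgn -1
Racah Σ t=0..0: t=0:+1/12 = 1/12
⇒ 3j(1 2 3; -1 -1 2)² = 2/21, sgn -1
4πI² = N·(3j₀)²·(3jₘ)² = 6/7
I = +1·√(0.857143/4π) = 0.26116903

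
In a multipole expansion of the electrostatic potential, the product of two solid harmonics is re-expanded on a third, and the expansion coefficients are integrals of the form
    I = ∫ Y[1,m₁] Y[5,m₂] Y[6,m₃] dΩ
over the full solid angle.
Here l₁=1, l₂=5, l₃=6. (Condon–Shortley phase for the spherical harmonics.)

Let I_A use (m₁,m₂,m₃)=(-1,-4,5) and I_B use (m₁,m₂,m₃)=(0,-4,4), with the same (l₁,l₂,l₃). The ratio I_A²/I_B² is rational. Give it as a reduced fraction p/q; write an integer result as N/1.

11/4

l's match ⇒ only the (l;m) 3-j factors differ between A and B.
A: triangle coeff Δ(1,5,6) = 1/858; Σ_t [0,0]: t=0:+1/725760 = 1/725760; (3j)²=5/78 [(1 5 6; -1 -4 5)], sign=-1
B: triangle coeff Δ(1,5,6) = 1/858; Σ_t [0,0]: t=0:+1/362880 = 1/362880; (3j)²=10/429 [(1 5 6; 0 -4 4)], sign=+1
I_A²/I_B² = (5/78)/(10/429) = 11/4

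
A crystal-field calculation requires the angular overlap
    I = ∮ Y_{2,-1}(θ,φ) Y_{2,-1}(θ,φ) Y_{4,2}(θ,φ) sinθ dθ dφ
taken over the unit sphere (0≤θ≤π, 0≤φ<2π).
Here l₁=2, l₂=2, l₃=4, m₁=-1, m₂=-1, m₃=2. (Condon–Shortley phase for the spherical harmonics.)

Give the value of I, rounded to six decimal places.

m-sum 0 ✓  L=8 even ✓  0≤4≤4 ✓
Π(2lᵢ+1) = 5×5×9 = 225
triangle coeff Δ(2,2,4) = 1/630
Σ_t [0,0]: t=0:+1/16 = 1/16
(3j)²=2/35 [(2 2 4; 0 0 0)], sign=+1
Σ_t [0,0]: t=0:+1/36 = 1/36
(3j)²=4/63 [(2 2 4; -1 -1 2)], sign=+1
⇒ 4πI² = 40/49
I = (+1)√(40/49/(4π)) = 0.25487487

0.254875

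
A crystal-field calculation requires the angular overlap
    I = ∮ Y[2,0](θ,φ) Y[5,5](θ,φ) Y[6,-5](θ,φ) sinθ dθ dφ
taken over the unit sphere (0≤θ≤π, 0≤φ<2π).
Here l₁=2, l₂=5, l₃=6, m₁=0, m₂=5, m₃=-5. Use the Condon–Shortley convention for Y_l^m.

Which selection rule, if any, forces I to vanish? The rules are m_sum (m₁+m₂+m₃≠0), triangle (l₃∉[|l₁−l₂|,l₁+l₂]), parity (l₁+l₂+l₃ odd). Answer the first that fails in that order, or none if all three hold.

m₁+m₂+m₃ = 0 + 5 − 5 = 0  ✓
triangle: |2−5|=3 ≤ l₃=6 ≤ 2+5=7  ✓
parity: l₁+l₂+l₃ = 13 is odd  ✗

parity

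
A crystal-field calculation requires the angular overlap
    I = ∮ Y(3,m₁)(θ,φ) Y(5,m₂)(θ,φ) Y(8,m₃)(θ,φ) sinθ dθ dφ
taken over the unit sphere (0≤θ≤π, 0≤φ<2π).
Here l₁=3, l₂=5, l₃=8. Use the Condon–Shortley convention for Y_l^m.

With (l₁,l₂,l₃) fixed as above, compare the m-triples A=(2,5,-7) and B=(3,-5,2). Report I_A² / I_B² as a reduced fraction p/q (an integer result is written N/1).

3003/1

l's match ⇒ only the (l;m) 3-j factors differ between A and B.
A: triangle coeff Δ(3,5,8) = 1/136136; Σ_t [0,0]: t=0:+1/435456000 = 1/435456000; (3j)²=3/136 [(3 5 8; 2 5 -7)], sign=-1
B: triangle coeff Δ(3,5,8) = 1/136136; Σ_t [0,0]: t=0:+1/2612736000 = 1/2612736000; (3j)²=1/136136 [(3 5 8; 3 -5 2)], sign=+1
I_A²/I_B² = (3/136)/(1/136136) = 3003/1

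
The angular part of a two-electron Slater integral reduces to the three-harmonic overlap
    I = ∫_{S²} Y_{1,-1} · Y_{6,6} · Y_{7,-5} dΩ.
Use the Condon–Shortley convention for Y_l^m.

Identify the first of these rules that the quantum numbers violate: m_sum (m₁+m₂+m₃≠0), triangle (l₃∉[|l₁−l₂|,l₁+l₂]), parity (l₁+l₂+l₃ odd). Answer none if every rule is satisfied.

none

azimuthal sum: -1 + 6 − 5 = 0  ✓
5 ≤ 7 ≤ 7 (triangle on l)  ✓
L = 1 + 6 + 7 = 14 (even)  ✓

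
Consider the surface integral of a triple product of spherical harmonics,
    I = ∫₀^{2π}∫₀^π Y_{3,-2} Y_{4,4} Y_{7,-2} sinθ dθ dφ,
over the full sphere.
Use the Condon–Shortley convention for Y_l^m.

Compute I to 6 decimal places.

0.020214

Rules hold: Σm=0, L=14 even, 1≤7≤7.
N = 7·9·15 = 945
Δ = 0!·6!·8!/15! = 1/45045
Racah Σ t=0..0: t=0:+1/20736 = 1/20736
⇒ 3j(3 4 7; 0 0 0)² = 35/1287, sgn -1
Racah Σ t=0..0: t=0:+1/4838400 = 1/4838400
⇒ 3j(3 4 7; -2 4 -2)² = 1/5005, sgn -1
4πI² = N·(3j₀)²·(3jₘ)² = 105/20449
I = +1·√(0.00513473/4π) = 0.02021407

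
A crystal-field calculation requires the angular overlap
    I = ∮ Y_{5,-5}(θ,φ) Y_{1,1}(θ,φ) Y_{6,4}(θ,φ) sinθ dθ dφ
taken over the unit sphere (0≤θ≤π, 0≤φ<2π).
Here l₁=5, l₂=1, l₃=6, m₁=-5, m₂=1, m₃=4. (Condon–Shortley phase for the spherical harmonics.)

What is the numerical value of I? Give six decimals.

0.040859

m-sum 0 ✓  L=12 even ✓  4≤6≤6 ✓
Π(2lᵢ+1) = 11×3×13 = 429
triangle coeff Δ(5,1,6) = 1/858
Σ_t [0,0]: t=0:+1/14400 = 1/14400
(3j)²=6/143 [(5 1 6; 0 0 0)], sign=+1
Σ_t [0,0]: t=0:+1/7257600 = 1/7257600
(3j)²=1/858 [(5 1 6; -5 1 4)], sign=+1
⇒ 4πI² = 3/143
I = (+1)√(3/143/(4π)) = 0.04085899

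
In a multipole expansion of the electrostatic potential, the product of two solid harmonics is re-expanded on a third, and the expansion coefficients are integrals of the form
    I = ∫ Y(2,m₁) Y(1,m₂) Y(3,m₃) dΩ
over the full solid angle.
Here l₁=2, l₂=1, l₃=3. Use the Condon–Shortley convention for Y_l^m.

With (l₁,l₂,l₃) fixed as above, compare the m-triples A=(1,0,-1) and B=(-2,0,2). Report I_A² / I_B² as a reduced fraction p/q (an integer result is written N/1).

Same 2,1,3: normalisation and zero-m 3j drop out of the ratio.
A: Δ: 0! 4! 2! / 7! → 1/105; sum: t=0:+1/6 = 1/6; 3j²(2 1 3; 1 0 -1) = Δ·Π!·Σ² = 8/105  (sign +1)
B: Δ: 0! 4! 2! / 7! → 1/105; sum: t=0:+1/24 = 1/24; 3j²(2 1 3; -2 0 2) = Δ·Π!·Σ² = 1/21  (sign -1)
I_A²/I_B² = (8/105)/(1/21) = 8/5

8/5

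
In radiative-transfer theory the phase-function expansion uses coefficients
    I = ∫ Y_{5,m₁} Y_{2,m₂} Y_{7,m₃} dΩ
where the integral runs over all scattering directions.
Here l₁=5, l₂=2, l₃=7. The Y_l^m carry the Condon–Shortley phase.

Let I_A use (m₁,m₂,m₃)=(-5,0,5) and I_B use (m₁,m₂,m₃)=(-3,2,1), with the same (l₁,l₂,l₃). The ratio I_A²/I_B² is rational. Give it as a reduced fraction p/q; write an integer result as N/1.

l's match ⇒ only the (l;m) 3-j factors differ between A and B.
A: triangle coeff Δ(5,2,7) = 1/15015; Σ_t [0,0]: t=0:+1/14515200 = 1/14515200; (3j)²=2/455 [(5 2 7; -5 0 5)], sign=+1
B: triangle coeff Δ(5,2,7) = 1/15015; Σ_t [0,0]: t=0:+1/1935360 = 1/1935360; (3j)²=1/1001 [(5 2 7; -3 2 1)], sign=+1
I_A²/I_B² = (2/455)/(1/1001) = 22/5

22/5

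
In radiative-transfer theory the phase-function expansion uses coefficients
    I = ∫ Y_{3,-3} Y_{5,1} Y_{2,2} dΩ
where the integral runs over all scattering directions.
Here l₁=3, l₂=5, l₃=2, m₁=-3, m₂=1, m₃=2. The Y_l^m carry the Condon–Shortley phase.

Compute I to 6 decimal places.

Checks pass: Σm=0; 10 even; l₃=2∈[2,8].
(2·3+1)(2·5+1)(2·2+1) = 385
Δ: 6! 0! 4! / 11! → 1/2310
sum: t=3:−1/144 = -1/144
3j²(3 5 2; 0 0 0) = Δ·Π!·Σ² = 10/231  (sign -1)
sum: t=6:+1/17280 = 1/17280
3j²(3 5 2; -3 1 2) = Δ·Π!·Σ² = 1/2310  (sign +1)
combine: 4πI² = 385·10/231·1/2310 = 5/693
take √, sign -1: I = -0.02396147

-0.023961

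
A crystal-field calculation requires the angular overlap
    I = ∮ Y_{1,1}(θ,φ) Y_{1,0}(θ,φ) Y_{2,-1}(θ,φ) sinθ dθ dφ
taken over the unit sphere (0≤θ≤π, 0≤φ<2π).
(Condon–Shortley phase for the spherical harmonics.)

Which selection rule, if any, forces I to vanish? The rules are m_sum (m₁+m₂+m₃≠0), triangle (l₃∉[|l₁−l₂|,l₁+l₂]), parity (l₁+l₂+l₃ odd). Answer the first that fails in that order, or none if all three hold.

none

azimuthal sum: 1 + 0 − 1 = 0  ✓
0 ≤ 2 ≤ 2 (triangle on l)  ✓
L = 1 + 1 + 2 = 4 (even)  ✓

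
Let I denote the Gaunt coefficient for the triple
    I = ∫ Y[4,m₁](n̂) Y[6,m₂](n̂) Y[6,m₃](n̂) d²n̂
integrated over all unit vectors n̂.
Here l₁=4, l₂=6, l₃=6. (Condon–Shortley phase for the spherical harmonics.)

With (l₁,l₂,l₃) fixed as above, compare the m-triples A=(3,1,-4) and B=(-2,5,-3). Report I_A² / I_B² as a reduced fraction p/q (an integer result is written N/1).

Shared (l₁,l₂,l₃)=(4,6,6): N and (l;000)² cancel in I_A²/I_B².
A: Δ = 4!·4!·8!/17! = 1/15315300; Racah Σ t=0..1: t=0:+1/725760 t=1:−1/207360 = -1/290304; ⇒ 3j(4 6 6; 3 1 -4)² = 125/7293, sgn -1
B: Δ = 4!·4!·8!/17! = 1/15315300; Racah Σ t=3..4: t=3:−1/1451520 t=4:+1/483840 = 1/725760; ⇒ 3j(4 6 6; -2 5 -3)² = 24/1547, sgn -1
I_A²/I_B² = (125/7293)/(24/1547) = 875/792

875/792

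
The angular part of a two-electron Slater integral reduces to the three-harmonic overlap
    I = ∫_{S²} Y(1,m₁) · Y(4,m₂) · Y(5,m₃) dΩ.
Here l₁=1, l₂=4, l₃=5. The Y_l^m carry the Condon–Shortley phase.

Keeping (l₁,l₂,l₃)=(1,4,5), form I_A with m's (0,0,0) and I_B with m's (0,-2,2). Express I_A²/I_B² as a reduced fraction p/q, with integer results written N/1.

25/21

l's match ⇒ only the (l;m) 3-j factors differ between A and B.
A: triangle coeff Δ(1,4,5) = 1/495; Σ_t [0,0]: t=0:+1/576 = 1/576; (3j)²=5/99 [(1 4 5; 0 0 0)], sign=-1
B: triangle coeff Δ(1,4,5) = 1/495; Σ_t [0,0]: t=0:+1/1440 = 1/1440; (3j)²=7/165 [(1 4 5; 0 -2 2)], sign=-1
I_A²/I_B² = (5/99)/(7/165) = 25/21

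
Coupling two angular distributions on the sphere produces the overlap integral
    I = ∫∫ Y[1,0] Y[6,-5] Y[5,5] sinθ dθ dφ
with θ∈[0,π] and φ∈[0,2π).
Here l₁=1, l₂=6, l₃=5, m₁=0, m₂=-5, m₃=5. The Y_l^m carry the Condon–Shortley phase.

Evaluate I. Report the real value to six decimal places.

Checks pass: Σm=0; 12 even; l₃=5∈[5,7].
(2·1+1)(2·6+1)(2·5+1) = 429
Δ: 2! 0! 10! / 13! → 1/858
sum: t=1:−1/14400 = -1/14400
3j²(1 6 5; 0 0 0) = Δ·Π!·Σ² = 6/143  (sign +1)
sum: t=1:−1/3628800 = -1/3628800
3j²(1 6 5; 0 -5 5) = Δ·Π!·Σ² = 1/78  (sign -1)
combine: 4πI² = 429·6/143·1/78 = 3/13
take √, sign -1: I = -0.13551395

-0.135514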